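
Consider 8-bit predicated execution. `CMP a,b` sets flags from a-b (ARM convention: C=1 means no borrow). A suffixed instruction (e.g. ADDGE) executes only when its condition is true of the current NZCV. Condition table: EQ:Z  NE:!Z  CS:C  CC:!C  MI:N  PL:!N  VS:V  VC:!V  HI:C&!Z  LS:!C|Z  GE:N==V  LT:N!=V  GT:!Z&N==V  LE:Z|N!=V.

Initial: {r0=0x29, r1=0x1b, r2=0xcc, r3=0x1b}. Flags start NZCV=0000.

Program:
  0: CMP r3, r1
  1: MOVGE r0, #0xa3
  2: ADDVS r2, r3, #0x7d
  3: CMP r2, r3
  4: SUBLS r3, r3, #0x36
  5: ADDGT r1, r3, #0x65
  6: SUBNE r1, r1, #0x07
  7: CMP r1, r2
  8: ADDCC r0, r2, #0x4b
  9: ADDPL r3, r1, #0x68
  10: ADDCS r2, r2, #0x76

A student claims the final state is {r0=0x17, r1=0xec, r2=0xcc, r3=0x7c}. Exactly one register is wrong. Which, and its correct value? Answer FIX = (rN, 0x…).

FIX = (r1, 0x14)

[0] flags=0110 → (cmp)
[1] flags=0110 GE?T → r0=0xa3
[2] flags=0110 VS?F → skip
[3] flags=1010 → (cmp)
[4] flags=1010 LS?F → skip
[5] flags=1010 GT?F → skip
[6] flags=1010 NE?T → r1=0x14
[7] flags=0000 → (cmp)
[8] flags=0000 CC?T → r0=0x17
[9] flags=0000 PL?T → r3=0x7c
[10] flags=0000 CS?F → skip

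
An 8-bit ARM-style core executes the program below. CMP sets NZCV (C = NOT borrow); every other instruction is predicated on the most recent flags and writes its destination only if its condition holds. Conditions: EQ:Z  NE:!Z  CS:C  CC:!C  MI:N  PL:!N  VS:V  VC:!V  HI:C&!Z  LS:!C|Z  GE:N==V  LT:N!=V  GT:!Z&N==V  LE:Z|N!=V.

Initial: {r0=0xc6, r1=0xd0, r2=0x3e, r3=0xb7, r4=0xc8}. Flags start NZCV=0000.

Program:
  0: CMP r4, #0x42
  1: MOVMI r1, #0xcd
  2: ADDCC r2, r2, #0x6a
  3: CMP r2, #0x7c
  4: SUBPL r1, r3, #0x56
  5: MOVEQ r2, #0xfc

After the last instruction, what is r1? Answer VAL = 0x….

0: ✓ CMP  NZCV=1010
1: ✓ MOVMI  r1←0xcd
2: · ADDCC
3: ✓ CMP  NZCV=1000
4: · SUBPL
5: · MOVEQ

VAL = 0xcd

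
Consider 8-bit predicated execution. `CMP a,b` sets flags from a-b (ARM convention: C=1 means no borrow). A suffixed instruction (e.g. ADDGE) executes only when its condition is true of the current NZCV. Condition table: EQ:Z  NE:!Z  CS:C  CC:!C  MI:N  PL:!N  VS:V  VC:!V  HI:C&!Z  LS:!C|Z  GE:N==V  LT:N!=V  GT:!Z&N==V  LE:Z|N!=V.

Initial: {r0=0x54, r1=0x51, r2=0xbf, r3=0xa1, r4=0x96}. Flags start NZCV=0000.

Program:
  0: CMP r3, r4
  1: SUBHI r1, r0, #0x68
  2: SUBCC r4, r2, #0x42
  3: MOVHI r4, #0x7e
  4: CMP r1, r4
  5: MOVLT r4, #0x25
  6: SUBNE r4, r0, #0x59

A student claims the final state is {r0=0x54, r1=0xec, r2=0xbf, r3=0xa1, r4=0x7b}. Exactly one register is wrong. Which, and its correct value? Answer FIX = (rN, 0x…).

FIX = (r4, 0xfb)

[0] flags=0010 → (cmp)
[1] flags=0010 HI?T → r1=0xec
[2] flags=0010 CC?F → skip
[3] flags=0010 HI?T → r4=0x7e
[4] flags=0011 → (cmp)
[5] flags=0011 LT?T → r4=0x25
[6] flags=0011 NE?T → r4=0xfb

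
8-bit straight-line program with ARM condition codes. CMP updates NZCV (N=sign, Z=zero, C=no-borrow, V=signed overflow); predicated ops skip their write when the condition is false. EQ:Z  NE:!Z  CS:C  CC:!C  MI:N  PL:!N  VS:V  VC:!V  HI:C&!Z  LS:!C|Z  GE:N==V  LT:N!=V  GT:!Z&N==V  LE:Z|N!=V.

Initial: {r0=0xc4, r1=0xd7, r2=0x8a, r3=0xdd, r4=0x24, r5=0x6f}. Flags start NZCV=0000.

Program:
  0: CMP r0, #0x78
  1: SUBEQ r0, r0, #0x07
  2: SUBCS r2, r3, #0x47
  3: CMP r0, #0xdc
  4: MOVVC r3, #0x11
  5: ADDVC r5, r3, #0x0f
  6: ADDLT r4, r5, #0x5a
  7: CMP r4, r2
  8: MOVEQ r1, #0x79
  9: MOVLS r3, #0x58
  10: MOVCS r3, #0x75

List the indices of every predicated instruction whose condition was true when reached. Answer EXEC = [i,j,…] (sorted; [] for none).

0: ✓ CMP  NZCV=0011
1: · SUBEQ
2: ✓ SUBCS  r2←0x96
3: ✓ CMP  NZCV=1000
4: ✓ MOVVC  r3←0x11
5: ✓ ADDVC  r5←0x20
6: ✓ ADDLT  r4←0x7a
7: ✓ CMP  NZCV=1001
8: · MOVEQ
9: ✓ MOVLS  r3←0x58
10: · MOVCS

EXEC = [2,4,5,6,9]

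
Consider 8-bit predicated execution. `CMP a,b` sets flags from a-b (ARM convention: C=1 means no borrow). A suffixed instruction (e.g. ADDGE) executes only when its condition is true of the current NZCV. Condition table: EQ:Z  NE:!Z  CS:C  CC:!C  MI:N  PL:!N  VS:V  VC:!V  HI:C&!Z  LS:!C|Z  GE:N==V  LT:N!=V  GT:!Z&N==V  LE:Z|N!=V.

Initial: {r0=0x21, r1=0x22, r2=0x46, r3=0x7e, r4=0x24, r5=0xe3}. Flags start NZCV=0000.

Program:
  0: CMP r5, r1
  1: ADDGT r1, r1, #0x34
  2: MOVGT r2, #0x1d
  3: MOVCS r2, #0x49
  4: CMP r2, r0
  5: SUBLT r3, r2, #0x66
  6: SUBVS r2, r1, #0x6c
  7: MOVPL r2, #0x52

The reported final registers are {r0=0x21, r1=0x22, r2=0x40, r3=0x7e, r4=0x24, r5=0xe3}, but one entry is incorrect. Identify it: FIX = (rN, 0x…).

[0] flags=1010 → (cmp)
[1] flags=1010 GT?F → skip
[2] flags=1010 GT?F → skip
[3] flags=1010 CS?T → r2=0x49
[4] flags=0010 → (cmp)
[5] flags=0010 LT?F → skip
[6] flags=0010 VS?F → skip
[7] flags=0010 PL?T → r2=0x52

FIX = (r2, 0x52)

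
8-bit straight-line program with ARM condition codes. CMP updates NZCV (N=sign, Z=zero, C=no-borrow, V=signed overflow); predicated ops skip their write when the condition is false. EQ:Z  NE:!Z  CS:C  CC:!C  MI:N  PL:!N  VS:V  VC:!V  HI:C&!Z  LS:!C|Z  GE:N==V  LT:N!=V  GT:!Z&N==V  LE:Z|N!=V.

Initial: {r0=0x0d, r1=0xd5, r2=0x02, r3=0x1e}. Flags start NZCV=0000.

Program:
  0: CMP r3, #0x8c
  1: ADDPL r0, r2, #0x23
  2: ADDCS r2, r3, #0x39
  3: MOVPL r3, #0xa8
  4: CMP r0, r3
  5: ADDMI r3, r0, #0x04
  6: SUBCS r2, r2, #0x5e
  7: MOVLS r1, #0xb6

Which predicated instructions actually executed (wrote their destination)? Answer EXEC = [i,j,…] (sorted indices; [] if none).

EXEC = [5,7]

[0] flags=1001 → (cmp)
[1] flags=1001 PL?F → skip
[2] flags=1001 CS?F → skip
[3] flags=1001 PL?F → skip
[4] flags=1000 → (cmp)
[5] flags=1000 MI?T → r3=0x11
[6] flags=1000 CS?F → skip
[7] flags=1000 LS?T → r1=0xb6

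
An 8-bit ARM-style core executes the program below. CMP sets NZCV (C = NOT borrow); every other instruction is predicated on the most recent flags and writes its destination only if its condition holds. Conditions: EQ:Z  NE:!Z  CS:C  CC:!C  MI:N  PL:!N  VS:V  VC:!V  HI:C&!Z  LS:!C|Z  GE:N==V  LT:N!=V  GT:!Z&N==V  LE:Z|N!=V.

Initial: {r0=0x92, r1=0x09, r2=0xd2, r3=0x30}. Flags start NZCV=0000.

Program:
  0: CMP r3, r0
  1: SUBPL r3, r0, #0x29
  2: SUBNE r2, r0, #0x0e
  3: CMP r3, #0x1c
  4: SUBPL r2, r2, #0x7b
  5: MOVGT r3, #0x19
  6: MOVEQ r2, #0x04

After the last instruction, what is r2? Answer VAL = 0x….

VAL = 0x09

[0] flags=1001 → (cmp)
[1] flags=1001 PL?F → skip
[2] flags=1001 NE?T → r2=0x84
[3] flags=0010 → (cmp)
[4] flags=0010 PL?T → r2=0x09
[5] flags=0010 GT?T → r3=0x19
[6] flags=0010 EQ?F → skip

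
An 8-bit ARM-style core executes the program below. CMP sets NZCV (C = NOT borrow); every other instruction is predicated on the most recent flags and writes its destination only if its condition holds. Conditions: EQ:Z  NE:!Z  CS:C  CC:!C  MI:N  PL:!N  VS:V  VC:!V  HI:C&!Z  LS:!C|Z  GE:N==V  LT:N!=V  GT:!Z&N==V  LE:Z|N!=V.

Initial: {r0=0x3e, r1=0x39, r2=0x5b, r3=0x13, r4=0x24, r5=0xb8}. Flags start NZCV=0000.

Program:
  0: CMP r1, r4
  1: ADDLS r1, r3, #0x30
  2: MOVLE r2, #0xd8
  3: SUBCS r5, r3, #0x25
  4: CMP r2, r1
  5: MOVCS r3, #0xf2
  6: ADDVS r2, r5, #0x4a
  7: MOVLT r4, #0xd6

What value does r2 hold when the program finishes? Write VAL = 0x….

VAL = 0x5b

[0] flags=0010 → (cmp)
[1] flags=0010 LS?F → skip
[2] flags=0010 LE?F → skip
[3] flags=0010 CS?T → r5=0xee
[4] flags=0010 → (cmp)
[5] flags=0010 CS?T → r3=0xf2
[6] flags=0010 VS?F → skip
[7] flags=0010 LT?F → skip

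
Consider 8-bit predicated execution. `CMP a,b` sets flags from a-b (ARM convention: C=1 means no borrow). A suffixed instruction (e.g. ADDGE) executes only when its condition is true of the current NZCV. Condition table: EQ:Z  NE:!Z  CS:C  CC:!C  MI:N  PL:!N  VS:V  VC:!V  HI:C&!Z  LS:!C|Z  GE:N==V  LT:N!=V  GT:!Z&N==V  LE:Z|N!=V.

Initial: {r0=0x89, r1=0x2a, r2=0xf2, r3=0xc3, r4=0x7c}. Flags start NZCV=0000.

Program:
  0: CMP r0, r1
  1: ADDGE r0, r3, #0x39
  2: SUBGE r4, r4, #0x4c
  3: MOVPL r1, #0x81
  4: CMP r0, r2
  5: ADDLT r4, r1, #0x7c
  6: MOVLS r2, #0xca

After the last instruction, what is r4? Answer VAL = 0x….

VAL = 0xfd

[0] flags=0011 → (cmp)
[1] flags=0011 GE?F → skip
[2] flags=0011 GE?F → skip
[3] flags=0011 PL?T → r1=0x81
[4] flags=1000 → (cmp)
[5] flags=1000 LT?T → r4=0xfd
[6] flags=1000 LS?T → r2=0xca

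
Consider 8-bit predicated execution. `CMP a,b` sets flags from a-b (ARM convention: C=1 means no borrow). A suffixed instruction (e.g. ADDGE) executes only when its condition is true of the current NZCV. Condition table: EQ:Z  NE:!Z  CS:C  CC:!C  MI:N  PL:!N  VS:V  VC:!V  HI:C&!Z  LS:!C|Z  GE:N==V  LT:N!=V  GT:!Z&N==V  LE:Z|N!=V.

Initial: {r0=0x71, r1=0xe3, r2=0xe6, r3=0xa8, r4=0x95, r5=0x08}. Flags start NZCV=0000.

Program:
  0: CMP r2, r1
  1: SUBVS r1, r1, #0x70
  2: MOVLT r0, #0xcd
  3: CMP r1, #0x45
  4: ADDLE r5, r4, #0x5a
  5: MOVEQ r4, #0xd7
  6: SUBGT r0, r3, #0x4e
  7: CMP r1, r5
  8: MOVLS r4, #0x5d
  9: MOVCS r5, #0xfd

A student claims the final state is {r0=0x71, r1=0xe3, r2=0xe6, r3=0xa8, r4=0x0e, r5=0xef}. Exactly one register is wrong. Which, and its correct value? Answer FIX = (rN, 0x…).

0: ✓ CMP  NZCV=0010
1: · SUBVS
2: · MOVLT
3: ✓ CMP  NZCV=1010
4: ✓ ADDLE  r5←0xef
5: · MOVEQ
6: · SUBGT
7: ✓ CMP  NZCV=1000
8: ✓ MOVLS  r4←0x5d
9: · MOVCS

FIX = (r4, 0x5d)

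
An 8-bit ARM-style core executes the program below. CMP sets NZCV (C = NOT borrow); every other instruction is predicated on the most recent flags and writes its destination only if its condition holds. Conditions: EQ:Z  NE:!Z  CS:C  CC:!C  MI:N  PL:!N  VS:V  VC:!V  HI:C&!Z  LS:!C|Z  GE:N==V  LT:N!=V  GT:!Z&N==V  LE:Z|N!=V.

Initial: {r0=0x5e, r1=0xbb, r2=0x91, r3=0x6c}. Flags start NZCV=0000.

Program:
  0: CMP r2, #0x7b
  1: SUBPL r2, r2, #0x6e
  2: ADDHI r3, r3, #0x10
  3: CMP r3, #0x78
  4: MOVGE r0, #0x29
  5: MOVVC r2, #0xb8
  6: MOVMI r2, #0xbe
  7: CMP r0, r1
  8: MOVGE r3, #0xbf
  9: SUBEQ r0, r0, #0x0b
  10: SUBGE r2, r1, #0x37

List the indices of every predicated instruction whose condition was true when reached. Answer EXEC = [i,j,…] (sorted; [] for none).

[0] flags=0011 → (cmp)
[1] flags=0011 PL?T → r2=0x23
[2] flags=0011 HI?T → r3=0x7c
[3] flags=0010 → (cmp)
[4] flags=0010 GE?T → r0=0x29
[5] flags=0010 VC?T → r2=0xb8
[6] flags=0010 MI?F → skip
[7] flags=0000 → (cmp)
[8] flags=0000 GE?T → r3=0xbf
[9] flags=0000 EQ?F → skip
[10] flags=0000 GE?T → r2=0x84

EXEC = [1,2,4,5,8,10]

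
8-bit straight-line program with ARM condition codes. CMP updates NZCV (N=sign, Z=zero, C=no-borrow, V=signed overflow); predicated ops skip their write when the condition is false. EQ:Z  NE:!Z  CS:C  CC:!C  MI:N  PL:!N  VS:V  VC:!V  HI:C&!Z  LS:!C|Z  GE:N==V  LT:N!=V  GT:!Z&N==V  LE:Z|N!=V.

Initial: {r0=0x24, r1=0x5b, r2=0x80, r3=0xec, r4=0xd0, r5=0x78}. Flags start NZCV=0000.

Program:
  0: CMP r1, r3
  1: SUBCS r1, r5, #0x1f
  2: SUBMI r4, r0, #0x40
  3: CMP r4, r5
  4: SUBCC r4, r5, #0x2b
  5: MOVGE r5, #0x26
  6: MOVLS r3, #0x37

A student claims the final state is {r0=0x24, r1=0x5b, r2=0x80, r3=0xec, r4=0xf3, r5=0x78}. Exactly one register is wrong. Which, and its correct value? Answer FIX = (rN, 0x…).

[0] flags=0000 → (cmp)
[1] flags=0000 CS?F → skip
[2] flags=0000 MI?F → skip
[3] flags=0011 → (cmp)
[4] flags=0011 CC?F → skip
[5] flags=0011 GE?F → skip
[6] flags=0011 LS?F → skip

FIX = (r4, 0xd0)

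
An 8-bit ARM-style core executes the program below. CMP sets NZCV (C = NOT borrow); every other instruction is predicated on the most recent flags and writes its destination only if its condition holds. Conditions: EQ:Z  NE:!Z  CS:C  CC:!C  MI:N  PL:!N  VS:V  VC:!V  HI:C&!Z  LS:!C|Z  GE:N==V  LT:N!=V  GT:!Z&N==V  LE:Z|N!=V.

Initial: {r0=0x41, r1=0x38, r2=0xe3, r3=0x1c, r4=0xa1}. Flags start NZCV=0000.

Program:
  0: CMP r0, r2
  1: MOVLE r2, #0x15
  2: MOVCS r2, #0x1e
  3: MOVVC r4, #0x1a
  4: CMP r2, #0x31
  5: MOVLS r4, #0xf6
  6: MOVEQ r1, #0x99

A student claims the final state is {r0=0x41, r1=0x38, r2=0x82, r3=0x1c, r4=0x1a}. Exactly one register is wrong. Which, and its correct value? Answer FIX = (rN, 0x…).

0: ✓ CMP  NZCV=0000
1: · MOVLE
2: · MOVCS
3: ✓ MOVVC  r4←0x1a
4: ✓ CMP  NZCV=1010
5: · MOVLS
6: · MOVEQ

FIX = (r2, 0xe3)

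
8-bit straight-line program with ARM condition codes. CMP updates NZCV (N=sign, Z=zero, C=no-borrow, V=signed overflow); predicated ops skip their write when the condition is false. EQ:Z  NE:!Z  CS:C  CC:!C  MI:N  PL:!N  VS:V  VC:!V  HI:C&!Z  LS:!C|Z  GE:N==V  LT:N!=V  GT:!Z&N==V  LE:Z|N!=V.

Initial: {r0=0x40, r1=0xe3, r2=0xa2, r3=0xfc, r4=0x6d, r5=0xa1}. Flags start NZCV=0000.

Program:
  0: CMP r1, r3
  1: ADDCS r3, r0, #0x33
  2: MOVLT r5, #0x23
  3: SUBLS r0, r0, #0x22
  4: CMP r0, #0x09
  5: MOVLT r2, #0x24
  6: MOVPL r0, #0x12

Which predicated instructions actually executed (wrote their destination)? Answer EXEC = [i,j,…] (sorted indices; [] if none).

0: ✓ CMP  NZCV=1000
1: · ADDCS
2: ✓ MOVLT  r5←0x23
3: ✓ SUBLS  r0←0x1e
4: ✓ CMP  NZCV=0010
5: · MOVLT
6: ✓ MOVPL  r0←0x12

EXEC = [2,3,6]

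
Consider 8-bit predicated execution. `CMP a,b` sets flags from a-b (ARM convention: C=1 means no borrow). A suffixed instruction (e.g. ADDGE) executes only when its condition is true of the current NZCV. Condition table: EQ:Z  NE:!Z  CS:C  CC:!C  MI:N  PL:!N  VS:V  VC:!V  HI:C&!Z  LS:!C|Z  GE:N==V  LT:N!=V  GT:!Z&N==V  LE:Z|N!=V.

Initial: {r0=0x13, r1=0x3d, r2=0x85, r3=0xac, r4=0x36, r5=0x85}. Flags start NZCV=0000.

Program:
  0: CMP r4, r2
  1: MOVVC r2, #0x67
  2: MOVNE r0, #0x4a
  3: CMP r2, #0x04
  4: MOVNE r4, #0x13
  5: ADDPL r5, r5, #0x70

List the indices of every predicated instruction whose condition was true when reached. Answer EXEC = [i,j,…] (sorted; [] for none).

0: ✓ CMP  NZCV=1001
1: · MOVVC
2: ✓ MOVNE  r0←0x4a
3: ✓ CMP  NZCV=1010
4: ✓ MOVNE  r4←0x13
5: · ADDPL

EXEC = [2,4]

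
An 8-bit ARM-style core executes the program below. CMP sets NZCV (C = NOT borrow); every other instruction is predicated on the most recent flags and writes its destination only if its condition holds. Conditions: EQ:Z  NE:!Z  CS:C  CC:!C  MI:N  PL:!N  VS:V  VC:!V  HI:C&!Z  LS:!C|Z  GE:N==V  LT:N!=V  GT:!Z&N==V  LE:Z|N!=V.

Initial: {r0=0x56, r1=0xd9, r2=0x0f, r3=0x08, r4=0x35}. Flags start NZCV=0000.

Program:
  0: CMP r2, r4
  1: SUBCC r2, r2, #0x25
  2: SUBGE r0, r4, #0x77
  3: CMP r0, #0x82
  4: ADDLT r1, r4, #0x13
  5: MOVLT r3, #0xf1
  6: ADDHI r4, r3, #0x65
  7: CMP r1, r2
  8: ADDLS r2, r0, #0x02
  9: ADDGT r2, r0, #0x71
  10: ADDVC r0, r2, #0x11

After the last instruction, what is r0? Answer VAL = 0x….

VAL = 0x69

0: ✓ CMP  NZCV=1000
1: ✓ SUBCC  r2←0xea
2: · SUBGE
3: ✓ CMP  NZCV=1001
4: · ADDLT
5: · MOVLT
6: · ADDHI
7: ✓ CMP  NZCV=1000
8: ✓ ADDLS  r2←0x58
9: · ADDGT
10: ✓ ADDVC  r0←0x69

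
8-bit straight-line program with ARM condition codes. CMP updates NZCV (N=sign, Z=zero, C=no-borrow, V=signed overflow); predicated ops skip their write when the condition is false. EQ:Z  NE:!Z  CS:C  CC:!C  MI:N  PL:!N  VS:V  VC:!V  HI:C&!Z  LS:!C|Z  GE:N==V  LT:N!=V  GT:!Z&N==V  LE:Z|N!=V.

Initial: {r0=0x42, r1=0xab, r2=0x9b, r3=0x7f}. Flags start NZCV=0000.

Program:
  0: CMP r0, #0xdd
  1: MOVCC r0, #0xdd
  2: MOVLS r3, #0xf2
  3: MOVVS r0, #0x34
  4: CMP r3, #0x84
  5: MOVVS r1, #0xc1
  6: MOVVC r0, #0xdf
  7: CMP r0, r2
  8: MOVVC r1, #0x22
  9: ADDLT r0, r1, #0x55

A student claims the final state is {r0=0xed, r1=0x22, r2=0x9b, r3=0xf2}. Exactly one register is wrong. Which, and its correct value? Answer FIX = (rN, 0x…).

0: ✓ CMP  NZCV=0000
1: ✓ MOVCC  r0←0xdd
2: ✓ MOVLS  r3←0xf2
3: · MOVVS
4: ✓ CMP  NZCV=0010
5: · MOVVS
6: ✓ MOVVC  r0←0xdf
7: ✓ CMP  NZCV=0010
8: ✓ MOVVC  r1←0x22
9: · ADDLT

FIX = (r0, 0xdf)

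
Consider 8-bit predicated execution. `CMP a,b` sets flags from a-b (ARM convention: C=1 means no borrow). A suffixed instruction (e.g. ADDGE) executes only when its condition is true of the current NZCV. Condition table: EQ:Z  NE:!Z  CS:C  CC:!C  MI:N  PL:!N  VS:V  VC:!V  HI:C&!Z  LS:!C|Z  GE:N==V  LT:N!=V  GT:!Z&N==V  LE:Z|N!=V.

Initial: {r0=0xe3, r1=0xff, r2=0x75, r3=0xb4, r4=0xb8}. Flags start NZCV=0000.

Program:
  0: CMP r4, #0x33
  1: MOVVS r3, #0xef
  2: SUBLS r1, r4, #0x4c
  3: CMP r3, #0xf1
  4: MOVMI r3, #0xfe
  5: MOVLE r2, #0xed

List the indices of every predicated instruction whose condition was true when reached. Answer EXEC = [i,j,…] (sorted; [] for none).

[0] flags=1010 → (cmp)
[1] flags=1010 VS?F → skip
[2] flags=1010 LS?F → skip
[3] flags=1000 → (cmp)
[4] flags=1000 MI?T → r3=0xfe
[5] flags=1000 LE?T → r2=0xed

EXEC = [4,5]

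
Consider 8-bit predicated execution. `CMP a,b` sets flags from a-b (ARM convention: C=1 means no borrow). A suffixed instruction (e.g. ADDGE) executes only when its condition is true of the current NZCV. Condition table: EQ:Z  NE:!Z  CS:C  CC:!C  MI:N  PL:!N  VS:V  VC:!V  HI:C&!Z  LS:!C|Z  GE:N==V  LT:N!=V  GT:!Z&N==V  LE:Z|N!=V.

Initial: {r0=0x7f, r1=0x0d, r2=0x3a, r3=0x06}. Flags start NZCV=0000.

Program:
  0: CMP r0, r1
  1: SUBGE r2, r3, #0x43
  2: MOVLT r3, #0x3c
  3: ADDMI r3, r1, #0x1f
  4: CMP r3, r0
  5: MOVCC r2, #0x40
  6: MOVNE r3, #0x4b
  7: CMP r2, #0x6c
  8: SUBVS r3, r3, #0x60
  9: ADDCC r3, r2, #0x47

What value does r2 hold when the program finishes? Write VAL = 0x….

[0] flags=0010 → (cmp)
[1] flags=0010 GE?T → r2=0xc3
[2] flags=0010 LT?F → skip
[3] flags=0010 MI?F → skip
[4] flags=1000 → (cmp)
[5] flags=1000 CC?T → r2=0x40
[6] flags=1000 NE?T → r3=0x4b
[7] flags=1000 → (cmp)
[8] flags=1000 VS?F → skip
[9] flags=1000 CC?T → r3=0x87

VAL = 0x40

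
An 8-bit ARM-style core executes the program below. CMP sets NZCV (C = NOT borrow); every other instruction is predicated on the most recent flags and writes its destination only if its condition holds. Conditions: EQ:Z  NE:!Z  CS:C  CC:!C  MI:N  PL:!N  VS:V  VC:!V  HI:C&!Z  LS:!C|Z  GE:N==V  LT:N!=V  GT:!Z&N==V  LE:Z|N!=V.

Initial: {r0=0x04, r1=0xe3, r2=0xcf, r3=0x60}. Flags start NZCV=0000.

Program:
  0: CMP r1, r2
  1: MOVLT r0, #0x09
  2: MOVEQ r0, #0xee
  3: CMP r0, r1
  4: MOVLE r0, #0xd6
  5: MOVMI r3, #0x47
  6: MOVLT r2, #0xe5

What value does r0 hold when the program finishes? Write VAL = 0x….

VAL = 0x04

[0] flags=0010 → (cmp)
[1] flags=0010 LT?F → skip
[2] flags=0010 EQ?F → skip
[3] flags=0000 → (cmp)
[4] flags=0000 LE?F → skip
[5] flags=0000 MI?F → skip
[6] flags=0000 LT?F → skip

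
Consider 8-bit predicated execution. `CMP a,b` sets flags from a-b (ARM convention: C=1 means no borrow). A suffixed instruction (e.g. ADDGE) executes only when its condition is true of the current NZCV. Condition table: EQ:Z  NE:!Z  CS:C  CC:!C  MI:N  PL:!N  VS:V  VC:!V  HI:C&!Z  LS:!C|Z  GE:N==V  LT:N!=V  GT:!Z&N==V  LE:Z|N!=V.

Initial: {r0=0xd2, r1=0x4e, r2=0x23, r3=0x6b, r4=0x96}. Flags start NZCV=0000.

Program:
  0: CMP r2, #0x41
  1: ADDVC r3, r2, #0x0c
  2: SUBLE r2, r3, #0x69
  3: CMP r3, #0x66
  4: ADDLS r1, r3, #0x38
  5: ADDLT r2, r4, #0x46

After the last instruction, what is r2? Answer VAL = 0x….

VAL = 0xdc

0: ✓ CMP  NZCV=1000
1: ✓ ADDVC  r3←0x2f
2: ✓ SUBLE  r2←0xc6
3: ✓ CMP  NZCV=1000
4: ✓ ADDLS  r1←0x67
5: ✓ ADDLT  r2←0xdc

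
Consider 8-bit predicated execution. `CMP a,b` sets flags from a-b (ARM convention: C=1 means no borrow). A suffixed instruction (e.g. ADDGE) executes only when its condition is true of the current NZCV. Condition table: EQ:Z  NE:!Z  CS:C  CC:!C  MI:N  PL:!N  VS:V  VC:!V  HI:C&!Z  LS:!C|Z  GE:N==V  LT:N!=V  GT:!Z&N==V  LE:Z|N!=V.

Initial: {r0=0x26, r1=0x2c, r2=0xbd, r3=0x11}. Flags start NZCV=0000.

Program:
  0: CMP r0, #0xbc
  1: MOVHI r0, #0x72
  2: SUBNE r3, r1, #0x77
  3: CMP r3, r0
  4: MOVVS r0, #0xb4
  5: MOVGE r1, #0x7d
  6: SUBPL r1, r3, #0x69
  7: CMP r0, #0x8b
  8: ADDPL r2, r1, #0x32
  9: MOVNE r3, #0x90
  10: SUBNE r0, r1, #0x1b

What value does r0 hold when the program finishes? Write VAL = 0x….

[0] flags=0000 → (cmp)
[1] flags=0000 HI?F → skip
[2] flags=0000 NE?T → r3=0xb5
[3] flags=1010 → (cmp)
[4] flags=1010 VS?F → skip
[5] flags=1010 GE?F → skip
[6] flags=1010 PL?F → skip
[7] flags=1001 → (cmp)
[8] flags=1001 PL?F → skip
[9] flags=1001 NE?T → r3=0x90
[10] flags=1001 NE?T → r0=0x11

VAL = 0x11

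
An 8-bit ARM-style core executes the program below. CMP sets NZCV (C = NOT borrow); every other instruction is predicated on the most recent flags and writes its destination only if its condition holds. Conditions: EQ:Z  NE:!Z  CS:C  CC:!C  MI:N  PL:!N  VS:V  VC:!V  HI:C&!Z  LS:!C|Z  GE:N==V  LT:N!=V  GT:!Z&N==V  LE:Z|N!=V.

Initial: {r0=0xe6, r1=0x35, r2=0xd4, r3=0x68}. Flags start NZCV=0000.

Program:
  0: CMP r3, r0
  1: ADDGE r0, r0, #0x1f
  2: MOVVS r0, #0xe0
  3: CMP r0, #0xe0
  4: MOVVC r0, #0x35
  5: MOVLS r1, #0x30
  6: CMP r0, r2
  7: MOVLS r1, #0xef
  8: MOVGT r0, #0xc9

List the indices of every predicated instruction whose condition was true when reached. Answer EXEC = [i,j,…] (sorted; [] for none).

EXEC = [1,2,4,5,7,8]

[0] flags=1001 → (cmp)
[1] flags=1001 GE?T → r0=0x05
[2] flags=1001 VS?T → r0=0xe0
[3] flags=0110 → (cmp)
[4] flags=0110 VC?T → r0=0x35
[5] flags=0110 LS?T → r1=0x30
[6] flags=0000 → (cmp)
[7] flags=0000 LS?T → r1=0xef
[8] flags=0000 GT?T → r0=0xc9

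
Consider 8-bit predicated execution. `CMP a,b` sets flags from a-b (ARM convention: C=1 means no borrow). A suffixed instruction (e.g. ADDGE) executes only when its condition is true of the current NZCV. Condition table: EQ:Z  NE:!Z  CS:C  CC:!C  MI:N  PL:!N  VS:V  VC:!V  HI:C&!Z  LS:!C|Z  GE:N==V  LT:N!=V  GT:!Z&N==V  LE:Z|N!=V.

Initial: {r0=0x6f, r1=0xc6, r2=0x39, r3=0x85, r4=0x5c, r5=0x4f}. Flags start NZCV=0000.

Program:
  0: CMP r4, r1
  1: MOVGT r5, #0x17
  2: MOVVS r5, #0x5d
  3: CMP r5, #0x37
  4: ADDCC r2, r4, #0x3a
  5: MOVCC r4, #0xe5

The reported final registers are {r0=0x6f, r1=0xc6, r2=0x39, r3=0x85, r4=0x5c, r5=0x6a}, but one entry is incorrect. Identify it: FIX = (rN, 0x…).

[0] flags=1001 → (cmp)
[1] flags=1001 GT?T → r5=0x17
[2] flags=1001 VS?T → r5=0x5d
[3] flags=0010 → (cmp)
[4] flags=0010 CC?F → skip
[5] flags=0010 CC?F → skip

FIX = (r5, 0x5d)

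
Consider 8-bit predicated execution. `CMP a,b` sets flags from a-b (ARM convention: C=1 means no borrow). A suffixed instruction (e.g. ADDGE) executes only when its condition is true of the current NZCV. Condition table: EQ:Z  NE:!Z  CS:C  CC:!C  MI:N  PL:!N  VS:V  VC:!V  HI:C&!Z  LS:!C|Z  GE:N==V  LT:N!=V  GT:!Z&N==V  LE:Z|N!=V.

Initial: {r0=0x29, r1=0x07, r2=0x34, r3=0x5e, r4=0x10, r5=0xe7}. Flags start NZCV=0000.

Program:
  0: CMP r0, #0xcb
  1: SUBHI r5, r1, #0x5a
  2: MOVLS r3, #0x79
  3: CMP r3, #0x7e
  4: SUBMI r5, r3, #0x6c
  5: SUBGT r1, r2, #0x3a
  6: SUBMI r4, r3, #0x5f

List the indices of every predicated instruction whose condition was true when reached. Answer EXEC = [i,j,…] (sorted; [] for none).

EXEC = [2,4,6]

0: ✓ CMP  NZCV=0000
1: · SUBHI
2: ✓ MOVLS  r3←0x79
3: ✓ CMP  NZCV=1000
4: ✓ SUBMI  r5←0x0d
5: · SUBGT
6: ✓ SUBMI  r4←0x1a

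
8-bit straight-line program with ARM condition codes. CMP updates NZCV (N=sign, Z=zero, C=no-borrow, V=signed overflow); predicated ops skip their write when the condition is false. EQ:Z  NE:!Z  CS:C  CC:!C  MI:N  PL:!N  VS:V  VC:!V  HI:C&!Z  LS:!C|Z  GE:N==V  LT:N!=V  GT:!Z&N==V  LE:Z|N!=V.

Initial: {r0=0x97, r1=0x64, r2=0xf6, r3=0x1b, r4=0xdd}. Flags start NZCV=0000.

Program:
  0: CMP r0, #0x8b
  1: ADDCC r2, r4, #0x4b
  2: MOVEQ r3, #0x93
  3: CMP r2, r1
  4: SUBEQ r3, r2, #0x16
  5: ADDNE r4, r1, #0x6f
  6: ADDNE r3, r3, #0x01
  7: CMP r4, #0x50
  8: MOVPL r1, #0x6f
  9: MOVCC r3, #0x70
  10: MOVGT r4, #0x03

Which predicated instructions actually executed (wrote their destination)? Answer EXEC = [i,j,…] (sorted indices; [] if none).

[0] flags=0010 → (cmp)
[1] flags=0010 CC?F → skip
[2] flags=0010 EQ?F → skip
[3] flags=1010 → (cmp)
[4] flags=1010 EQ?F → skip
[5] flags=1010 NE?T → r4=0xd3
[6] flags=1010 NE?T → r3=0x1c
[7] flags=1010 → (cmp)
[8] flags=1010 PL?F → skip
[9] flags=1010 CC?F → skip
[10] flags=1010 GT?F → skip

EXEC = [5,6]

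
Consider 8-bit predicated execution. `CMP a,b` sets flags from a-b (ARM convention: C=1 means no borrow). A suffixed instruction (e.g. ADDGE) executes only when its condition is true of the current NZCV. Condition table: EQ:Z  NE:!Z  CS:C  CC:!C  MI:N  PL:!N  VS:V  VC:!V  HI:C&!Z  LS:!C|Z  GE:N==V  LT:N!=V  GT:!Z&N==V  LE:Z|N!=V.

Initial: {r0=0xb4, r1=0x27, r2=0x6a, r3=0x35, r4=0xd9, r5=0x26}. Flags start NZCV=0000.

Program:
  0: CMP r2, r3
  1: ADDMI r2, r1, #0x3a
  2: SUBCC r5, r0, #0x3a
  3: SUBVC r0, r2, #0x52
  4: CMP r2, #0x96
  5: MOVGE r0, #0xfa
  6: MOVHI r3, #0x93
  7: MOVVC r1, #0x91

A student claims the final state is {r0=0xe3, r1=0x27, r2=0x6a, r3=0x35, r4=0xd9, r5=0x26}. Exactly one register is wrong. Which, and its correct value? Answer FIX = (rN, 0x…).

[0] flags=0010 → (cmp)
[1] flags=0010 MI?F → skip
[2] flags=0010 CC?F → skip
[3] flags=0010 VC?T → r0=0x18
[4] flags=1001 → (cmp)
[5] flags=1001 GE?T → r0=0xfa
[6] flags=1001 HI?F → skip
[7] flags=1001 VC?F → skip

FIX = (r0, 0xfa)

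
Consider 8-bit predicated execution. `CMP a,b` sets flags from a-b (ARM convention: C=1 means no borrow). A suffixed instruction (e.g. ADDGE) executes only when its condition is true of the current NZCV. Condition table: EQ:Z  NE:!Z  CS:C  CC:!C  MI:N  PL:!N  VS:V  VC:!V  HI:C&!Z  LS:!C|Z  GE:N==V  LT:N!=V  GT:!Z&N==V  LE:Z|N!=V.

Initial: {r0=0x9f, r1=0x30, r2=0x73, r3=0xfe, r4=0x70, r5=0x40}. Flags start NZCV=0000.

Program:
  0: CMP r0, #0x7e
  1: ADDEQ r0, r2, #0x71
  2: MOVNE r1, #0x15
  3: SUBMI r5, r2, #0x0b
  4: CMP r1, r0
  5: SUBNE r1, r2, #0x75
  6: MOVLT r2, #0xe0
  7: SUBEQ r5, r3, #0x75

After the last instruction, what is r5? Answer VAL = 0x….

VAL = 0x40

[0] flags=0011 → (cmp)
[1] flags=0011 EQ?F → skip
[2] flags=0011 NE?T → r1=0x15
[3] flags=0011 MI?F → skip
[4] flags=0000 → (cmp)
[5] flags=0000 NE?T → r1=0xfe
[6] flags=0000 LT?F → skip
[7] flags=0000 EQ?F → skip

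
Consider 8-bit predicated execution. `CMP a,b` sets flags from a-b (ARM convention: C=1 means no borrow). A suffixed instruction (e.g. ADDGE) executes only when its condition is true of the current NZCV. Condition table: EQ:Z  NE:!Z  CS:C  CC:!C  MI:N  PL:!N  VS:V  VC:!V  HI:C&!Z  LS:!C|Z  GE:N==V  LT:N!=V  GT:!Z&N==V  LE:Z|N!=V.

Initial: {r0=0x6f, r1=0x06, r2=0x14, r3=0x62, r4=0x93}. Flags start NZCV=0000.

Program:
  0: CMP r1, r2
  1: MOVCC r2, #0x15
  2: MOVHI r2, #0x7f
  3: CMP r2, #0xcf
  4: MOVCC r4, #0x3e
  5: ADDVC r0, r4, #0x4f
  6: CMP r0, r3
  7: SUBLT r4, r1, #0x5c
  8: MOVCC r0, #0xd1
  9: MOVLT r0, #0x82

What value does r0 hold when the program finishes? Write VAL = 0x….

VAL = 0x82

[0] flags=1000 → (cmp)
[1] flags=1000 CC?T → r2=0x15
[2] flags=1000 HI?F → skip
[3] flags=0000 → (cmp)
[4] flags=0000 CC?T → r4=0x3e
[5] flags=0000 VC?T → r0=0x8d
[6] flags=0011 → (cmp)
[7] flags=0011 LT?T → r4=0xaa
[8] flags=0011 CC?F → skip
[9] flags=0011 LT?T → r0=0x82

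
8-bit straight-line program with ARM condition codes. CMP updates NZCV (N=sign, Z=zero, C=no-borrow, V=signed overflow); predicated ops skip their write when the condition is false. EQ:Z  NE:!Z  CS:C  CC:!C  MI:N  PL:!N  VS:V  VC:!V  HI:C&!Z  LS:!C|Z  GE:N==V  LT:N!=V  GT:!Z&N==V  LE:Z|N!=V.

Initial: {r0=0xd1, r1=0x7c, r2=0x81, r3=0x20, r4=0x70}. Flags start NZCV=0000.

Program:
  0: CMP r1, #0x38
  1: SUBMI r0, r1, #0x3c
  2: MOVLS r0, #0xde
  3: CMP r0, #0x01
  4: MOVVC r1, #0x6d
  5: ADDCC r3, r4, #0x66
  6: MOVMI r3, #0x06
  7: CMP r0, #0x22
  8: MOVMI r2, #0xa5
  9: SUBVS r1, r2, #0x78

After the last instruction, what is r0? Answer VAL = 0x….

VAL = 0xd1

[0] flags=0010 → (cmp)
[1] flags=0010 MI?F → skip
[2] flags=0010 LS?F → skip
[3] flags=1010 → (cmp)
[4] flags=1010 VC?T → r1=0x6d
[5] flags=1010 CC?F → skip
[6] flags=1010 MI?T → r3=0x06
[7] flags=1010 → (cmp)
[8] flags=1010 MI?T → r2=0xa5
[9] flags=1010 VS?F → skip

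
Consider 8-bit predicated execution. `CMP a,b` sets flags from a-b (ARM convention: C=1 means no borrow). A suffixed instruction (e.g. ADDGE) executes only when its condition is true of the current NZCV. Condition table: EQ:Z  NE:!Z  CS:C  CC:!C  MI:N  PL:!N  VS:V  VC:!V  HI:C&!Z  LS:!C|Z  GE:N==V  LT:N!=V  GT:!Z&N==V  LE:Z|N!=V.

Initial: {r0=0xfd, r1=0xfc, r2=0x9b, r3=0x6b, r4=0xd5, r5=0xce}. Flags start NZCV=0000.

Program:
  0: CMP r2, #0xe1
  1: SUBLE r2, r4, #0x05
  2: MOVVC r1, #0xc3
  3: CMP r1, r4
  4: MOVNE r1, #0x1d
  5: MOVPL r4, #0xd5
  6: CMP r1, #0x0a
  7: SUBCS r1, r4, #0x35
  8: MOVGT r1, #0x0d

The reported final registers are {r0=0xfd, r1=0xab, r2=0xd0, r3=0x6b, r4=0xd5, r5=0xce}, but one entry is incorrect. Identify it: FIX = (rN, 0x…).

FIX = (r1, 0x0d)

[0] flags=1000 → (cmp)
[1] flags=1000 LE?T → r2=0xd0
[2] flags=1000 VC?T → r1=0xc3
[3] flags=1000 → (cmp)
[4] flags=1000 NE?T → r1=0x1d
[5] flags=1000 PL?F → skip
[6] flags=0010 → (cmp)
[7] flags=0010 CS?T → r1=0xa0
[8] flags=0010 GT?T → r1=0x0d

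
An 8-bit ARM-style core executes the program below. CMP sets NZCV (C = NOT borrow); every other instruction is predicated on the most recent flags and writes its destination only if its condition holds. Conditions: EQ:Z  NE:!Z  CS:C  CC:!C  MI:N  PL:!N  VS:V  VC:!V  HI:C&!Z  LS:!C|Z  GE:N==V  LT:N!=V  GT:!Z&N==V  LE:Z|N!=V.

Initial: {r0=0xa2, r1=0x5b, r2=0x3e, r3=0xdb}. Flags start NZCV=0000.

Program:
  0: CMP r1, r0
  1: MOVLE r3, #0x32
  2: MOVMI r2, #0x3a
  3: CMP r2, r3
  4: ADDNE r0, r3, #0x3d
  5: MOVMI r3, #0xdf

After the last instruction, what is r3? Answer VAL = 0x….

0: ✓ CMP  NZCV=1001
1: · MOVLE
2: ✓ MOVMI  r2←0x3a
3: ✓ CMP  NZCV=0000
4: ✓ ADDNE  r0←0x18
5: · MOVMI

VAL = 0xdb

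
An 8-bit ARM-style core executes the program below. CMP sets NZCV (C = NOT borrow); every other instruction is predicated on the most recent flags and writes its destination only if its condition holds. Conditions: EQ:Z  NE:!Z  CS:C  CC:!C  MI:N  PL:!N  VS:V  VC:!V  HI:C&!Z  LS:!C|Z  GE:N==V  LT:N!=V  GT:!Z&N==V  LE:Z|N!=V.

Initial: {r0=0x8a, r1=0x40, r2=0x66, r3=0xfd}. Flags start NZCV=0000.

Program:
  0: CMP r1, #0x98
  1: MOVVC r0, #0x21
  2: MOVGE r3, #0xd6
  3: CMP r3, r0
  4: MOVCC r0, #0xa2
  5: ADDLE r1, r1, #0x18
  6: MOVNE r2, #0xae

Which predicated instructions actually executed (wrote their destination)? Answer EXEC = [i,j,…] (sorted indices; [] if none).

0: ✓ CMP  NZCV=1001
1: · MOVVC
2: ✓ MOVGE  r3←0xd6
3: ✓ CMP  NZCV=0010
4: · MOVCC
5: · ADDLE
6: ✓ MOVNE  r2←0xae

EXEC = [2,6]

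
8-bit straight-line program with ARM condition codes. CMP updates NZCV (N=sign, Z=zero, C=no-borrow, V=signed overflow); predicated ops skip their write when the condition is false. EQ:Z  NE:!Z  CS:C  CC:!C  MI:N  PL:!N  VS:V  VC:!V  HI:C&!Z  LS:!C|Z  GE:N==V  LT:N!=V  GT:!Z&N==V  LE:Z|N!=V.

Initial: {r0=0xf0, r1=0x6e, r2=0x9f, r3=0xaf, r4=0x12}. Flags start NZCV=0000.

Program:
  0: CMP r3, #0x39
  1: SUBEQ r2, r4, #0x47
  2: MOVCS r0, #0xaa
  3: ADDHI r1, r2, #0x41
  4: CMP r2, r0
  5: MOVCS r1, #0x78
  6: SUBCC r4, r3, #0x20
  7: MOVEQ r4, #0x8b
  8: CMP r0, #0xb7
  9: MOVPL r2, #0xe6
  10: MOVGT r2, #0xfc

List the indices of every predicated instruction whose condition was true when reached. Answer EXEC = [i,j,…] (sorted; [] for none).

EXEC = [2,3,6]

0: ✓ CMP  NZCV=0011
1: · SUBEQ
2: ✓ MOVCS  r0←0xaa
3: ✓ ADDHI  r1←0xe0
4: ✓ CMP  NZCV=1000
5: · MOVCS
6: ✓ SUBCC  r4←0x8f
7: · MOVEQ
8: ✓ CMP  NZCV=1000
9: · MOVPL
10: · MOVGT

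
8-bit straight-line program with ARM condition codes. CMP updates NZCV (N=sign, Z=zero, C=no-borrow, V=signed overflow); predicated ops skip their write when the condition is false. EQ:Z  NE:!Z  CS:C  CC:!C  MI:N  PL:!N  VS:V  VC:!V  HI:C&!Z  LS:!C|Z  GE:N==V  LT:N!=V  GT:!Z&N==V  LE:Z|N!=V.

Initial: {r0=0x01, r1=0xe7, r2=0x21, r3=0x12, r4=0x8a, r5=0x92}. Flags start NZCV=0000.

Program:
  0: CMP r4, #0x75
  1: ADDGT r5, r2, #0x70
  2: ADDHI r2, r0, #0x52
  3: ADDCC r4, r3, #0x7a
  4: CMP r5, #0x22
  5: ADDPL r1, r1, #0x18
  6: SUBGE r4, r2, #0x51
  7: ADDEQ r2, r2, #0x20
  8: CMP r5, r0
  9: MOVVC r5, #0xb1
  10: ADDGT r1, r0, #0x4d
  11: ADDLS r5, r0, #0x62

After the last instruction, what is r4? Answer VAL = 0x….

VAL = 0x8a

0: ✓ CMP  NZCV=0011
1: · ADDGT
2: ✓ ADDHI  r2←0x53
3: · ADDCC
4: ✓ CMP  NZCV=0011
5: ✓ ADDPL  r1←0xff
6: · SUBGE
7: · ADDEQ
8: ✓ CMP  NZCV=1010
9: ✓ MOVVC  r5←0xb1
10: · ADDGT
11: · ADDLS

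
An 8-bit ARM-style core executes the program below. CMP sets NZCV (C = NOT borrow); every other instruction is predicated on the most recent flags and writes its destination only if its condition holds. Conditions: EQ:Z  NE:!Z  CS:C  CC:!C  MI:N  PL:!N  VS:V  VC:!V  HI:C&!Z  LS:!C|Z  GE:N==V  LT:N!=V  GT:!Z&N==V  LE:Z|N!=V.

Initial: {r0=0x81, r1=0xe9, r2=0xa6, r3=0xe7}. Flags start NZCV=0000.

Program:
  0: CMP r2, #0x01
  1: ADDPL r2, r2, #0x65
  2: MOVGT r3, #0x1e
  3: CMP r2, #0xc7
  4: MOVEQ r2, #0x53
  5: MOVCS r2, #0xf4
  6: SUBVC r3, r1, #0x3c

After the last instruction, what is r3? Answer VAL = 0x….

VAL = 0xad

0: ✓ CMP  NZCV=1010
1: · ADDPL
2: · MOVGT
3: ✓ CMP  NZCV=1000
4: · MOVEQ
5: · MOVCS
6: ✓ SUBVC  r3←0xad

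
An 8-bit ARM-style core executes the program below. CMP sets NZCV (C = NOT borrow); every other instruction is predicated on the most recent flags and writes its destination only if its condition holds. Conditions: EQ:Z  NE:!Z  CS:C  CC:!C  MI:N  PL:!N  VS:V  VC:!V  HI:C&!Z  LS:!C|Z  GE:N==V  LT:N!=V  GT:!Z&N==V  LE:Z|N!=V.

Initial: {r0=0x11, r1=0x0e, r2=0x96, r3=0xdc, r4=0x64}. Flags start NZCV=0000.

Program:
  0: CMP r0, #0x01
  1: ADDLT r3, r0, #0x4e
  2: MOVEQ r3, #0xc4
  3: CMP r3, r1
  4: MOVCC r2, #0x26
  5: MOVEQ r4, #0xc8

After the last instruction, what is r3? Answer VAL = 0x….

0: ✓ CMP  NZCV=0010
1: · ADDLT
2: · MOVEQ
3: ✓ CMP  NZCV=1010
4: · MOVCC
5: · MOVEQ

VAL = 0xdc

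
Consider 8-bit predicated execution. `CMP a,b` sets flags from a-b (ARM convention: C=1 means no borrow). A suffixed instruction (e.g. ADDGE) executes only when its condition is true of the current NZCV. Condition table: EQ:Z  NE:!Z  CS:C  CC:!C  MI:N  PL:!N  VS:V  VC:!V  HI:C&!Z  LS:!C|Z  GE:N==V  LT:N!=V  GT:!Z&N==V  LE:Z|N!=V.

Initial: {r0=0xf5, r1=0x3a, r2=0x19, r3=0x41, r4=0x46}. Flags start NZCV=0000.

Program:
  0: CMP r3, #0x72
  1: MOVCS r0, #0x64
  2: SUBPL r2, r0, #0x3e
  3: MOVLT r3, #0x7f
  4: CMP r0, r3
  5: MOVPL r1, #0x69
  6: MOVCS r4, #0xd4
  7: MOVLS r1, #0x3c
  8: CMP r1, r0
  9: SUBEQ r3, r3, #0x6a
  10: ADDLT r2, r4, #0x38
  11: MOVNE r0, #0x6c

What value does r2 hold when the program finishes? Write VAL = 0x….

[0] flags=1000 → (cmp)
[1] flags=1000 CS?F → skip
[2] flags=1000 PL?F → skip
[3] flags=1000 LT?T → r3=0x7f
[4] flags=0011 → (cmp)
[5] flags=0011 PL?T → r1=0x69
[6] flags=0011 CS?T → r4=0xd4
[7] flags=0011 LS?F → skip
[8] flags=0000 → (cmp)
[9] flags=0000 EQ?F → skip
[10] flags=0000 LT?F → skip
[11] flags=0000 NE?T → r0=0x6c

VAL = 0x19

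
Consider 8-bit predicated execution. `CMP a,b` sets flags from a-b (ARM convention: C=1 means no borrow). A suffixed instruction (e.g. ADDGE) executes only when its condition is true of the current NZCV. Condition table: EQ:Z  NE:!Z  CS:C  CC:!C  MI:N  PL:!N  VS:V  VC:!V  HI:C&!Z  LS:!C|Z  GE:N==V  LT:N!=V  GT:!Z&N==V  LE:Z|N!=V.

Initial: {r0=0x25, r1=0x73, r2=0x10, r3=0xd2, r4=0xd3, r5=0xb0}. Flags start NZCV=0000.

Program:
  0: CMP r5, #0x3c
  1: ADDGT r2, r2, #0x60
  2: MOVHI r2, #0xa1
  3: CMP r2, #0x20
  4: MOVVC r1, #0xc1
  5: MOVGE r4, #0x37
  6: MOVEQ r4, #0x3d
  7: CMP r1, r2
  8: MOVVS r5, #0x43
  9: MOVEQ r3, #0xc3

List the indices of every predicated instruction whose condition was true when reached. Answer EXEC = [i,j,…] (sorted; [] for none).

[0] flags=0011 → (cmp)
[1] flags=0011 GT?F → skip
[2] flags=0011 HI?T → r2=0xa1
[3] flags=1010 → (cmp)
[4] flags=1010 VC?T → r1=0xc1
[5] flags=1010 GE?F → skip
[6] flags=1010 EQ?F → skip
[7] flags=0010 → (cmp)
[8] flags=0010 VS?F → skip
[9] flags=0010 EQ?F → skip

EXEC = [2,4]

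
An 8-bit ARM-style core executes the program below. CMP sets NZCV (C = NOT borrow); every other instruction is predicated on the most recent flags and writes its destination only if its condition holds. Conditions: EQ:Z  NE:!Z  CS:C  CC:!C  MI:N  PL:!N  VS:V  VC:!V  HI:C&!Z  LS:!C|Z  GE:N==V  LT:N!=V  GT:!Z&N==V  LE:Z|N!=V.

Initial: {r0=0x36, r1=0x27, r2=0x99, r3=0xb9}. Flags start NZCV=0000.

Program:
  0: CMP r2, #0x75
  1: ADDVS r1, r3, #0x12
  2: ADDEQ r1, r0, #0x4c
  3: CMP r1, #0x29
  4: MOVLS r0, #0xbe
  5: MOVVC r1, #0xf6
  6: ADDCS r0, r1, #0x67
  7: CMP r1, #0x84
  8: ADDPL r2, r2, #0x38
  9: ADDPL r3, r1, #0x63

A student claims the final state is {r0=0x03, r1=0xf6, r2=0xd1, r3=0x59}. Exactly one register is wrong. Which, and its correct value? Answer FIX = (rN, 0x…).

0: ✓ CMP  NZCV=0011
1: ✓ ADDVS  r1←0xcb
2: · ADDEQ
3: ✓ CMP  NZCV=1010
4: · MOVLS
5: ✓ MOVVC  r1←0xf6
6: ✓ ADDCS  r0←0x5d
7: ✓ CMP  NZCV=0010
8: ✓ ADDPL  r2←0xd1
9: ✓ ADDPL  r3←0x59

FIX = (r0, 0x5d)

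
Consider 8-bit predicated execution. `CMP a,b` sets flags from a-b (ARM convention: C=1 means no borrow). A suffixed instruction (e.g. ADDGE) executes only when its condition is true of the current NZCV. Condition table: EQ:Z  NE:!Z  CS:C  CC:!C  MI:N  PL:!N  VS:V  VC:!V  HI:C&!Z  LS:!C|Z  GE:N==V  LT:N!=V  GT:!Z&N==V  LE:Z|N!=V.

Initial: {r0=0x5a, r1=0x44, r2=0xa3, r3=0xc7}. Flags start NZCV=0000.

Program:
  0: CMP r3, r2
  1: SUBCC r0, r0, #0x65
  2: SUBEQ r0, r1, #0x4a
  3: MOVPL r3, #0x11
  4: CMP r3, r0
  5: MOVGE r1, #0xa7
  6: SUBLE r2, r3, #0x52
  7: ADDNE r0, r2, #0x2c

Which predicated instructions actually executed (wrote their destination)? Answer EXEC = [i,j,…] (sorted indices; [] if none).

EXEC = [3,6,7]

0: ✓ CMP  NZCV=0010
1: · SUBCC
2: · SUBEQ
3: ✓ MOVPL  r3←0x11
4: ✓ CMP  NZCV=1000
5: · MOVGE
6: ✓ SUBLE  r2←0xbf
7: ✓ ADDNE  r0←0xeb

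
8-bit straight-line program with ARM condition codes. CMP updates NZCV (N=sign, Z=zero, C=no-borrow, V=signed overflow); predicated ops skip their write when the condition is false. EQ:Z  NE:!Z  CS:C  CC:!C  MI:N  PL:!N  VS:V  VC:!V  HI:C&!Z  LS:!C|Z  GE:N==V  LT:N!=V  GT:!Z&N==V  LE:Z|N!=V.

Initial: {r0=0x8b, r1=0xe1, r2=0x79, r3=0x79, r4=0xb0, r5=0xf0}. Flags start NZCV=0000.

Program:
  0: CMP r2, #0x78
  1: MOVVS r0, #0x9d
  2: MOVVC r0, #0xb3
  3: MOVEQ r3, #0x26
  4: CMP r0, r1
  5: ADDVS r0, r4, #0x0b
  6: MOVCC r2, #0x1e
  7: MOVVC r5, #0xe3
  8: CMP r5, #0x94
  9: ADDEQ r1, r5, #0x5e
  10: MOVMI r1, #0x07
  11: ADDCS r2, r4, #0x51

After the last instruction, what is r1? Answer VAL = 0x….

[0] flags=0010 → (cmp)
[1] flags=0010 VS?F → skip
[2] flags=0010 VC?T → r0=0xb3
[3] flags=0010 EQ?F → skip
[4] flags=1000 → (cmp)
[5] flags=1000 VS?F → skip
[6] flags=1000 CC?T → r2=0x1e
[7] flags=1000 VC?T → r5=0xe3
[8] flags=0010 → (cmp)
[9] flags=0010 EQ?F → skip
[10] flags=0010 MI?F → skip
[11] flags=0010 CS?T → r2=0x01

VAL = 0xe1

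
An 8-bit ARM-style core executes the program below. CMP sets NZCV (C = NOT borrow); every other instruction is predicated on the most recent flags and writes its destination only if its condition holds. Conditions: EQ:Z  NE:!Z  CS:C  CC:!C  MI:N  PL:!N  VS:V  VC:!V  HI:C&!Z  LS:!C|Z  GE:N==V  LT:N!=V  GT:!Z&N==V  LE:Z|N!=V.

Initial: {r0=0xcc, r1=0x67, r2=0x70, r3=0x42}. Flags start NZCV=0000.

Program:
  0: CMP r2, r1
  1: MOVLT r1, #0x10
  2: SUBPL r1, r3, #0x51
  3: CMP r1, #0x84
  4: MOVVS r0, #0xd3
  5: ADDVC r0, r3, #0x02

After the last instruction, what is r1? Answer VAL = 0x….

VAL = 0xf1

0: ✓ CMP  NZCV=0010
1: · MOVLT
2: ✓ SUBPL  r1←0xf1
3: ✓ CMP  NZCV=0010
4: · MOVVS
5: ✓ ADDVC  r0←0x44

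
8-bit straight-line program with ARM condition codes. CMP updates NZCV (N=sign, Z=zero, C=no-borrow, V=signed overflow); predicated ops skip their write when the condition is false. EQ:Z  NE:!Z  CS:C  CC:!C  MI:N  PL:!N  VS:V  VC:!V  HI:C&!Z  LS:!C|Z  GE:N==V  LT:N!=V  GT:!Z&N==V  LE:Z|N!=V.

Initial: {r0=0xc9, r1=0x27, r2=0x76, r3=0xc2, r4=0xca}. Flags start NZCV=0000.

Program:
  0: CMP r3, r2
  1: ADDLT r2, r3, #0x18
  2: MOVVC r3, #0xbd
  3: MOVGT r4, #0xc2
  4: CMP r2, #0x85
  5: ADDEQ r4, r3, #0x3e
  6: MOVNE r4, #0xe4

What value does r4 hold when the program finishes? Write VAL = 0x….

[0] flags=0011 → (cmp)
[1] flags=0011 LT?T → r2=0xda
[2] flags=0011 VC?F → skip
[3] flags=0011 GT?F → skip
[4] flags=0010 → (cmp)
[5] flags=0010 EQ?F → skip
[6] flags=0010 NE?T → r4=0xe4

VAL = 0xe4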